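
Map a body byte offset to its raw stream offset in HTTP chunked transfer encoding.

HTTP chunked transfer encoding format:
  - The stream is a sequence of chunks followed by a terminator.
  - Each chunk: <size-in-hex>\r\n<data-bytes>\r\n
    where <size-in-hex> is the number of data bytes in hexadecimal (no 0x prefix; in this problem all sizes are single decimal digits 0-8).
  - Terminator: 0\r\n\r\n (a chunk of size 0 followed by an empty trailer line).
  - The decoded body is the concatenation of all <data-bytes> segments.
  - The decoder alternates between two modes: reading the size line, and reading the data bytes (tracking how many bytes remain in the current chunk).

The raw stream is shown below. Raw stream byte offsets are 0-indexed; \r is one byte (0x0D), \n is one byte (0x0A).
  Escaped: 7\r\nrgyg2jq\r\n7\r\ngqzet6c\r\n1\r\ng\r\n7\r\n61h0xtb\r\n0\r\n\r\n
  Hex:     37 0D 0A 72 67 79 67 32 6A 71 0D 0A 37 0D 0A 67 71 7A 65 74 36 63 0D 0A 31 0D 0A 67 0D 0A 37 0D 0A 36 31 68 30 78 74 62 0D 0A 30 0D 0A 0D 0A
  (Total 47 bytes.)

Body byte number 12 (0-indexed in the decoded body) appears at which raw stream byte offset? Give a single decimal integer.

Answer: 20

Derivation:
Chunk 1: stream[0..1]='7' size=0x7=7, data at stream[3..10]='rgyg2jq' -> body[0..7], body so far='rgyg2jq'
Chunk 2: stream[12..13]='7' size=0x7=7, data at stream[15..22]='gqzet6c' -> body[7..14], body so far='rgyg2jqgqzet6c'
Chunk 3: stream[24..25]='1' size=0x1=1, data at stream[27..28]='g' -> body[14..15], body so far='rgyg2jqgqzet6cg'
Chunk 4: stream[30..31]='7' size=0x7=7, data at stream[33..40]='61h0xtb' -> body[15..22], body so far='rgyg2jqgqzet6cg61h0xtb'
Chunk 5: stream[42..43]='0' size=0 (terminator). Final body='rgyg2jqgqzet6cg61h0xtb' (22 bytes)
Body byte 12 at stream offset 20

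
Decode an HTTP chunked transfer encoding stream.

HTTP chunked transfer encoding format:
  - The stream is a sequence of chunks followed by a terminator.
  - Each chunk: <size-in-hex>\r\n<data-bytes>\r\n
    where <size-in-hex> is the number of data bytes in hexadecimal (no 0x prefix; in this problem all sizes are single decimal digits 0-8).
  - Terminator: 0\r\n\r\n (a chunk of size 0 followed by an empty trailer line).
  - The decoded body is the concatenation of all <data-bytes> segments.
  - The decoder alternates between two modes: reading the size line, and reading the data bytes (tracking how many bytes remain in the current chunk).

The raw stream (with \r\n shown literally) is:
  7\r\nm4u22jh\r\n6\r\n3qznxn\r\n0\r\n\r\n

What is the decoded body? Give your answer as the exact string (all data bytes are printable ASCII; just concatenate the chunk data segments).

Answer: m4u22jh3qznxn

Derivation:
Chunk 1: stream[0..1]='7' size=0x7=7, data at stream[3..10]='m4u22jh' -> body[0..7], body so far='m4u22jh'
Chunk 2: stream[12..13]='6' size=0x6=6, data at stream[15..21]='3qznxn' -> body[7..13], body so far='m4u22jh3qznxn'
Chunk 3: stream[23..24]='0' size=0 (terminator). Final body='m4u22jh3qznxn' (13 bytes)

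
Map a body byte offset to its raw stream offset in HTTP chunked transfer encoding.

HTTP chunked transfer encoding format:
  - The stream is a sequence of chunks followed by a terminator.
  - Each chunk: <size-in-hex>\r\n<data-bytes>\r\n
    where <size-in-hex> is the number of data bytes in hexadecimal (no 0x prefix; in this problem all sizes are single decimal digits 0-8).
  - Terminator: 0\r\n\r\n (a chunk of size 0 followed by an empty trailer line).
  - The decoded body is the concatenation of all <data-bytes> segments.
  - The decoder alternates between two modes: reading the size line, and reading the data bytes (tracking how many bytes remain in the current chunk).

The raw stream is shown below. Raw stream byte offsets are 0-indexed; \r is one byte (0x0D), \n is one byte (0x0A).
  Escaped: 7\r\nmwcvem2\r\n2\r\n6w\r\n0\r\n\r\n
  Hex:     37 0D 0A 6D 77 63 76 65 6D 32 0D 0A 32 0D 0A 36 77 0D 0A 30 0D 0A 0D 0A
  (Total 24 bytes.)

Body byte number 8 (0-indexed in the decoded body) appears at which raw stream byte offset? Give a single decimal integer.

Chunk 1: stream[0..1]='7' size=0x7=7, data at stream[3..10]='mwcvem2' -> body[0..7], body so far='mwcvem2'
Chunk 2: stream[12..13]='2' size=0x2=2, data at stream[15..17]='6w' -> body[7..9], body so far='mwcvem26w'
Chunk 3: stream[19..20]='0' size=0 (terminator). Final body='mwcvem26w' (9 bytes)
Body byte 8 at stream offset 16

Answer: 16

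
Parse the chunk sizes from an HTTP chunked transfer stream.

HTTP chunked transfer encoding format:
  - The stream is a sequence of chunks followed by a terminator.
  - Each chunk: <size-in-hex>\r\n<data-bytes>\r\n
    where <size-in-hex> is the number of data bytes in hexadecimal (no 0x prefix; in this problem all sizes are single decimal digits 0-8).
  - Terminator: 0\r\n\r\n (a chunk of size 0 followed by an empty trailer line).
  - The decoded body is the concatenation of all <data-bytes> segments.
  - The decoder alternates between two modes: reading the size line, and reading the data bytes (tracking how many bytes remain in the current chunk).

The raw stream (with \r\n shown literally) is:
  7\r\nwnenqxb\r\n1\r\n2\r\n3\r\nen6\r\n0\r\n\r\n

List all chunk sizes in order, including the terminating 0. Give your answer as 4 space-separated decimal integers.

Chunk 1: stream[0..1]='7' size=0x7=7, data at stream[3..10]='wnenqxb' -> body[0..7], body so far='wnenqxb'
Chunk 2: stream[12..13]='1' size=0x1=1, data at stream[15..16]='2' -> body[7..8], body so far='wnenqxb2'
Chunk 3: stream[18..19]='3' size=0x3=3, data at stream[21..24]='en6' -> body[8..11], body so far='wnenqxb2en6'
Chunk 4: stream[26..27]='0' size=0 (terminator). Final body='wnenqxb2en6' (11 bytes)

Answer: 7 1 3 0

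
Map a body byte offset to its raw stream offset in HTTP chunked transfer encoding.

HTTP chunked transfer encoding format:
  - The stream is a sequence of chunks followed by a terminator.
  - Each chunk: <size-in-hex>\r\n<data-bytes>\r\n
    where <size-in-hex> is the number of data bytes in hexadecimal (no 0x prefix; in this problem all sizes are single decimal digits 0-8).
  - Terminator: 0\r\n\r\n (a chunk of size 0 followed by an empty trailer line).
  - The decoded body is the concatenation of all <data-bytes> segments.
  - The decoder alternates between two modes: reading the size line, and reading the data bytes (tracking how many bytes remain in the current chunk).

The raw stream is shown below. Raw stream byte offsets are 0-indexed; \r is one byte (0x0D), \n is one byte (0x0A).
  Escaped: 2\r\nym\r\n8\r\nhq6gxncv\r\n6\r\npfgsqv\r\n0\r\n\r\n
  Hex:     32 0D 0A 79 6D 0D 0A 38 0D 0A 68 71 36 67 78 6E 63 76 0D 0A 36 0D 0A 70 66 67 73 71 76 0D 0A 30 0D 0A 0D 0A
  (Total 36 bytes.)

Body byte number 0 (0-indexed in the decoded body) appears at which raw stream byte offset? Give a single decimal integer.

Chunk 1: stream[0..1]='2' size=0x2=2, data at stream[3..5]='ym' -> body[0..2], body so far='ym'
Chunk 2: stream[7..8]='8' size=0x8=8, data at stream[10..18]='hq6gxncv' -> body[2..10], body so far='ymhq6gxncv'
Chunk 3: stream[20..21]='6' size=0x6=6, data at stream[23..29]='pfgsqv' -> body[10..16], body so far='ymhq6gxncvpfgsqv'
Chunk 4: stream[31..32]='0' size=0 (terminator). Final body='ymhq6gxncvpfgsqv' (16 bytes)
Body byte 0 at stream offset 3

Answer: 3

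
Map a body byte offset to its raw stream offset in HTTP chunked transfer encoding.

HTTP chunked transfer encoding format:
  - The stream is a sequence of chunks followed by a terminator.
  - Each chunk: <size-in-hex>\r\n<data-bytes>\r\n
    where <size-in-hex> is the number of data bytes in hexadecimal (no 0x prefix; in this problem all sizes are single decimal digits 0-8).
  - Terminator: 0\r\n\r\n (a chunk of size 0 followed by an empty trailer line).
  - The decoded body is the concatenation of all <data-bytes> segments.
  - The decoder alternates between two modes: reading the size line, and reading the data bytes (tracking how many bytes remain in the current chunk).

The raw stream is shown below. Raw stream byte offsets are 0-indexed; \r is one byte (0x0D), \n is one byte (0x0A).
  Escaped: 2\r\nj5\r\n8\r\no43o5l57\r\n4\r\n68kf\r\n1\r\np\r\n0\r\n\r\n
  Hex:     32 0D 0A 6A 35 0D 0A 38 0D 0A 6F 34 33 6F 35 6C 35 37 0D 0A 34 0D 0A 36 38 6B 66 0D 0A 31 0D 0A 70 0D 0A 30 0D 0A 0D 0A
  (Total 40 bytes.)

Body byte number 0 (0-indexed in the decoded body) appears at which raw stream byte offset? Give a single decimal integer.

Chunk 1: stream[0..1]='2' size=0x2=2, data at stream[3..5]='j5' -> body[0..2], body so far='j5'
Chunk 2: stream[7..8]='8' size=0x8=8, data at stream[10..18]='o43o5l57' -> body[2..10], body so far='j5o43o5l57'
Chunk 3: stream[20..21]='4' size=0x4=4, data at stream[23..27]='68kf' -> body[10..14], body so far='j5o43o5l5768kf'
Chunk 4: stream[29..30]='1' size=0x1=1, data at stream[32..33]='p' -> body[14..15], body so far='j5o43o5l5768kfp'
Chunk 5: stream[35..36]='0' size=0 (terminator). Final body='j5o43o5l5768kfp' (15 bytes)
Body byte 0 at stream offset 3

Answer: 3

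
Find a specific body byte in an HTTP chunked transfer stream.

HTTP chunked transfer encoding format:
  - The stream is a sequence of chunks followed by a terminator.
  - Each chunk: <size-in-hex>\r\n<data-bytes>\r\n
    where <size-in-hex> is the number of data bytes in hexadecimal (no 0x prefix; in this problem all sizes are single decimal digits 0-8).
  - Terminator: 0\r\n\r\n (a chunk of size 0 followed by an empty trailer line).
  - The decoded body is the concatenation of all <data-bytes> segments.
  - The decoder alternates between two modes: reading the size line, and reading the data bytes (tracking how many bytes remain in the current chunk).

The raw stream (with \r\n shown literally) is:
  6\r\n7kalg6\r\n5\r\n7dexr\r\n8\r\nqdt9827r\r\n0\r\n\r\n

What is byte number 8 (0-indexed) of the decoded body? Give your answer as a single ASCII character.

Answer: e

Derivation:
Chunk 1: stream[0..1]='6' size=0x6=6, data at stream[3..9]='7kalg6' -> body[0..6], body so far='7kalg6'
Chunk 2: stream[11..12]='5' size=0x5=5, data at stream[14..19]='7dexr' -> body[6..11], body so far='7kalg67dexr'
Chunk 3: stream[21..22]='8' size=0x8=8, data at stream[24..32]='qdt9827r' -> body[11..19], body so far='7kalg67dexrqdt9827r'
Chunk 4: stream[34..35]='0' size=0 (terminator). Final body='7kalg67dexrqdt9827r' (19 bytes)
Body byte 8 = 'e'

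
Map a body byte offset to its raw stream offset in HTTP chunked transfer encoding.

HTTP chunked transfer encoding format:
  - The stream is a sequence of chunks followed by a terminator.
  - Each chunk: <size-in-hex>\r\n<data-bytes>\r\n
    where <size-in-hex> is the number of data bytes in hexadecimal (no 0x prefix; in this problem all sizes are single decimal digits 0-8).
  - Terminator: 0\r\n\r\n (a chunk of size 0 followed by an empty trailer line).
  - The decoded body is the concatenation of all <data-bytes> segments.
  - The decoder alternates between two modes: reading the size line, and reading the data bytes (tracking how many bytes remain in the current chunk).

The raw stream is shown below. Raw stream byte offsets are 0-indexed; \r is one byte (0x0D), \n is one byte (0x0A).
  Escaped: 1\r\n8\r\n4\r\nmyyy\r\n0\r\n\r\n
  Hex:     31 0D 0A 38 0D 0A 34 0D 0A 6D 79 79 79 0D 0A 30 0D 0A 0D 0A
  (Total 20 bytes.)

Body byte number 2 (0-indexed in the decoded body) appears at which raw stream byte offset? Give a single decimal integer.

Answer: 10

Derivation:
Chunk 1: stream[0..1]='1' size=0x1=1, data at stream[3..4]='8' -> body[0..1], body so far='8'
Chunk 2: stream[6..7]='4' size=0x4=4, data at stream[9..13]='myyy' -> body[1..5], body so far='8myyy'
Chunk 3: stream[15..16]='0' size=0 (terminator). Final body='8myyy' (5 bytes)
Body byte 2 at stream offset 10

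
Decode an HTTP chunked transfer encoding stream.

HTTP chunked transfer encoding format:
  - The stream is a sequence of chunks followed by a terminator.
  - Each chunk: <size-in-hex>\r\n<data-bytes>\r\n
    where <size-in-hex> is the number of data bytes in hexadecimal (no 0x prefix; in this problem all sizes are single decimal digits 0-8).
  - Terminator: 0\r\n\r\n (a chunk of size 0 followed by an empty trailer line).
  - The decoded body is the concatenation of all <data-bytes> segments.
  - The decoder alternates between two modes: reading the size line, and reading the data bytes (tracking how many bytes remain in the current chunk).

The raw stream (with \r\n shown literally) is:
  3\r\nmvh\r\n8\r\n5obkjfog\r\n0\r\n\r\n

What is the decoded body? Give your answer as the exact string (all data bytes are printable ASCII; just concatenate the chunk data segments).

Chunk 1: stream[0..1]='3' size=0x3=3, data at stream[3..6]='mvh' -> body[0..3], body so far='mvh'
Chunk 2: stream[8..9]='8' size=0x8=8, data at stream[11..19]='5obkjfog' -> body[3..11], body so far='mvh5obkjfog'
Chunk 3: stream[21..22]='0' size=0 (terminator). Final body='mvh5obkjfog' (11 bytes)

Answer: mvh5obkjfog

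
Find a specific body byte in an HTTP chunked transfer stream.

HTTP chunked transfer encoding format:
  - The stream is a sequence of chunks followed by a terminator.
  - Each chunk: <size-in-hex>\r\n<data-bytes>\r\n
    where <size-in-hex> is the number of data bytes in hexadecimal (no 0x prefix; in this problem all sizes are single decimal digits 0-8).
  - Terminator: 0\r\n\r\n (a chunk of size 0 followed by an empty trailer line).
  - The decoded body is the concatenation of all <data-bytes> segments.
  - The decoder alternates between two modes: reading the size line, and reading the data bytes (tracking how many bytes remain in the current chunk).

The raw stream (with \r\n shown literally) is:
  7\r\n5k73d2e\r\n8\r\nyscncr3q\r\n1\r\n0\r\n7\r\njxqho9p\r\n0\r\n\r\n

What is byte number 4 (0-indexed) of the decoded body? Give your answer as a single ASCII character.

Chunk 1: stream[0..1]='7' size=0x7=7, data at stream[3..10]='5k73d2e' -> body[0..7], body so far='5k73d2e'
Chunk 2: stream[12..13]='8' size=0x8=8, data at stream[15..23]='yscncr3q' -> body[7..15], body so far='5k73d2eyscncr3q'
Chunk 3: stream[25..26]='1' size=0x1=1, data at stream[28..29]='0' -> body[15..16], body so far='5k73d2eyscncr3q0'
Chunk 4: stream[31..32]='7' size=0x7=7, data at stream[34..41]='jxqho9p' -> body[16..23], body so far='5k73d2eyscncr3q0jxqho9p'
Chunk 5: stream[43..44]='0' size=0 (terminator). Final body='5k73d2eyscncr3q0jxqho9p' (23 bytes)
Body byte 4 = 'd'

Answer: d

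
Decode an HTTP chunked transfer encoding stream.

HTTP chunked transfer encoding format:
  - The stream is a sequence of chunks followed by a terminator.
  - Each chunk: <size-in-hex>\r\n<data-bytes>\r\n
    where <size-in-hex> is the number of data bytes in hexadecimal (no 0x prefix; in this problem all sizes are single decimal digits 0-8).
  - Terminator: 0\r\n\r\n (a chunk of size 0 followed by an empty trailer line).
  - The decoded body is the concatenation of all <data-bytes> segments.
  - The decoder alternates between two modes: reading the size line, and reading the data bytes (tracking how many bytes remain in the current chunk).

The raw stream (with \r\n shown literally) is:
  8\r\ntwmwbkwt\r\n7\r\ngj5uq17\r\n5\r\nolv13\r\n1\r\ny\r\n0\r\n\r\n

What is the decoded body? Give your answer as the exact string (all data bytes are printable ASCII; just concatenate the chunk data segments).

Chunk 1: stream[0..1]='8' size=0x8=8, data at stream[3..11]='twmwbkwt' -> body[0..8], body so far='twmwbkwt'
Chunk 2: stream[13..14]='7' size=0x7=7, data at stream[16..23]='gj5uq17' -> body[8..15], body so far='twmwbkwtgj5uq17'
Chunk 3: stream[25..26]='5' size=0x5=5, data at stream[28..33]='olv13' -> body[15..20], body so far='twmwbkwtgj5uq17olv13'
Chunk 4: stream[35..36]='1' size=0x1=1, data at stream[38..39]='y' -> body[20..21], body so far='twmwbkwtgj5uq17olv13y'
Chunk 5: stream[41..42]='0' size=0 (terminator). Final body='twmwbkwtgj5uq17olv13y' (21 bytes)

Answer: twmwbkwtgj5uq17olv13y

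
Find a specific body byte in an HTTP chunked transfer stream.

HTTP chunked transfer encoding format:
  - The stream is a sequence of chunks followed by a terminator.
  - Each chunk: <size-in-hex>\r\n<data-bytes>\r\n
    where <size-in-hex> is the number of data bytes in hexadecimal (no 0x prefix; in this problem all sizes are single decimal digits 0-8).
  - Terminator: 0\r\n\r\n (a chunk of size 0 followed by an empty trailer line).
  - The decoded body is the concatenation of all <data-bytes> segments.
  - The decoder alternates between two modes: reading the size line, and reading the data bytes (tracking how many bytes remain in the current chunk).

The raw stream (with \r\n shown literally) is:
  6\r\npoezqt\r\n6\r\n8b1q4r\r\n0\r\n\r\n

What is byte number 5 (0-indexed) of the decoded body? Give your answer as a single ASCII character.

Chunk 1: stream[0..1]='6' size=0x6=6, data at stream[3..9]='poezqt' -> body[0..6], body so far='poezqt'
Chunk 2: stream[11..12]='6' size=0x6=6, data at stream[14..20]='8b1q4r' -> body[6..12], body so far='poezqt8b1q4r'
Chunk 3: stream[22..23]='0' size=0 (terminator). Final body='poezqt8b1q4r' (12 bytes)
Body byte 5 = 't'

Answer: t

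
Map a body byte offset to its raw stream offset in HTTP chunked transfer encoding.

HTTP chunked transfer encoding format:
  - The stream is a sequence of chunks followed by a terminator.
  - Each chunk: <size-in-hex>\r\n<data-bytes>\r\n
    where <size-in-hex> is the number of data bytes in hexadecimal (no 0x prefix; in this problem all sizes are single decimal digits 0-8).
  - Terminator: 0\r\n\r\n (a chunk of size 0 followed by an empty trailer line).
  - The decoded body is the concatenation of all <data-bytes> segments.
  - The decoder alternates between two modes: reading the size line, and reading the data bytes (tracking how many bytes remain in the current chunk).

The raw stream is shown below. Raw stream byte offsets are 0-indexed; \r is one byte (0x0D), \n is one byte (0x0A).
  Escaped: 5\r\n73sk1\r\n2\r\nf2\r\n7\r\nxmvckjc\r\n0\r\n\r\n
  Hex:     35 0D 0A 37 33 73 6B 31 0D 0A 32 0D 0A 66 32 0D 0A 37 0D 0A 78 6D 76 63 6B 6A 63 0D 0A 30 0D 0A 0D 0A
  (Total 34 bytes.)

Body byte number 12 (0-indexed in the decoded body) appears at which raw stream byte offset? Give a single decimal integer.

Answer: 25

Derivation:
Chunk 1: stream[0..1]='5' size=0x5=5, data at stream[3..8]='73sk1' -> body[0..5], body so far='73sk1'
Chunk 2: stream[10..11]='2' size=0x2=2, data at stream[13..15]='f2' -> body[5..7], body so far='73sk1f2'
Chunk 3: stream[17..18]='7' size=0x7=7, data at stream[20..27]='xmvckjc' -> body[7..14], body so far='73sk1f2xmvckjc'
Chunk 4: stream[29..30]='0' size=0 (terminator). Final body='73sk1f2xmvckjc' (14 bytes)
Body byte 12 at stream offset 25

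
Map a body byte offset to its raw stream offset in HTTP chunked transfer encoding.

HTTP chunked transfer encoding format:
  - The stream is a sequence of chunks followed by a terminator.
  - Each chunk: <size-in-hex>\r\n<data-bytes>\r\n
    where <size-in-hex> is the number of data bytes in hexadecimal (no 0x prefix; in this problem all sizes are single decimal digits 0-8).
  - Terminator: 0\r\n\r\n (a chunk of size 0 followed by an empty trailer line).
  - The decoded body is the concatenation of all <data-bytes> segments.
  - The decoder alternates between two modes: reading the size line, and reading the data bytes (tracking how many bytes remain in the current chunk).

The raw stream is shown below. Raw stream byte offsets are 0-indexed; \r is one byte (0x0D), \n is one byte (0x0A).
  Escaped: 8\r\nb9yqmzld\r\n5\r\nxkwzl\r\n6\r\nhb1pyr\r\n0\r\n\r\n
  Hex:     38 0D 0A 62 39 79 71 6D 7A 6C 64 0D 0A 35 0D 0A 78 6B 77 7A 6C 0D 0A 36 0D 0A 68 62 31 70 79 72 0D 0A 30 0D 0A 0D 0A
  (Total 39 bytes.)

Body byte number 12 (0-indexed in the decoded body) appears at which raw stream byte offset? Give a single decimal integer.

Chunk 1: stream[0..1]='8' size=0x8=8, data at stream[3..11]='b9yqmzld' -> body[0..8], body so far='b9yqmzld'
Chunk 2: stream[13..14]='5' size=0x5=5, data at stream[16..21]='xkwzl' -> body[8..13], body so far='b9yqmzldxkwzl'
Chunk 3: stream[23..24]='6' size=0x6=6, data at stream[26..32]='hb1pyr' -> body[13..19], body so far='b9yqmzldxkwzlhb1pyr'
Chunk 4: stream[34..35]='0' size=0 (terminator). Final body='b9yqmzldxkwzlhb1pyr' (19 bytes)
Body byte 12 at stream offset 20

Answer: 20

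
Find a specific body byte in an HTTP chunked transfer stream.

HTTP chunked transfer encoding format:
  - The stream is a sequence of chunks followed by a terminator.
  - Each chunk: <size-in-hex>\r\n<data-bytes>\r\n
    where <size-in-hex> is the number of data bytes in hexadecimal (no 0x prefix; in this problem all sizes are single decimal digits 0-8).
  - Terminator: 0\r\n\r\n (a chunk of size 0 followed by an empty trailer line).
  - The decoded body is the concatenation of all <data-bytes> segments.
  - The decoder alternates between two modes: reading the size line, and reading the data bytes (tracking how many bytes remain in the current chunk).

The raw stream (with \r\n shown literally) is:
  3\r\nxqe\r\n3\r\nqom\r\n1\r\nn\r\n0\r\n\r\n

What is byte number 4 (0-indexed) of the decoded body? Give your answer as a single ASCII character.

Chunk 1: stream[0..1]='3' size=0x3=3, data at stream[3..6]='xqe' -> body[0..3], body so far='xqe'
Chunk 2: stream[8..9]='3' size=0x3=3, data at stream[11..14]='qom' -> body[3..6], body so far='xqeqom'
Chunk 3: stream[16..17]='1' size=0x1=1, data at stream[19..20]='n' -> body[6..7], body so far='xqeqomn'
Chunk 4: stream[22..23]='0' size=0 (terminator). Final body='xqeqomn' (7 bytes)
Body byte 4 = 'o'

Answer: o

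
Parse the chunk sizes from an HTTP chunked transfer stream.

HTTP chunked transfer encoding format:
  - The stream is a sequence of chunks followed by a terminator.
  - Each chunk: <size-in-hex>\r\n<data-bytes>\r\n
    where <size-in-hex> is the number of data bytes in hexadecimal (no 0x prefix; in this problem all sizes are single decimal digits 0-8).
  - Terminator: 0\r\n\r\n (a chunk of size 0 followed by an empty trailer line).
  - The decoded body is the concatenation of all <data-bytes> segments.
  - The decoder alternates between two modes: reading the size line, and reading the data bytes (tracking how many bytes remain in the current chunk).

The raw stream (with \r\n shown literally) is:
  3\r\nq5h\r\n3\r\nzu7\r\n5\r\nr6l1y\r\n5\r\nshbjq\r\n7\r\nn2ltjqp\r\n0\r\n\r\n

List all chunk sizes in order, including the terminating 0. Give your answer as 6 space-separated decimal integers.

Chunk 1: stream[0..1]='3' size=0x3=3, data at stream[3..6]='q5h' -> body[0..3], body so far='q5h'
Chunk 2: stream[8..9]='3' size=0x3=3, data at stream[11..14]='zu7' -> body[3..6], body so far='q5hzu7'
Chunk 3: stream[16..17]='5' size=0x5=5, data at stream[19..24]='r6l1y' -> body[6..11], body so far='q5hzu7r6l1y'
Chunk 4: stream[26..27]='5' size=0x5=5, data at stream[29..34]='shbjq' -> body[11..16], body so far='q5hzu7r6l1yshbjq'
Chunk 5: stream[36..37]='7' size=0x7=7, data at stream[39..46]='n2ltjqp' -> body[16..23], body so far='q5hzu7r6l1yshbjqn2ltjqp'
Chunk 6: stream[48..49]='0' size=0 (terminator). Final body='q5hzu7r6l1yshbjqn2ltjqp' (23 bytes)

Answer: 3 3 5 5 7 0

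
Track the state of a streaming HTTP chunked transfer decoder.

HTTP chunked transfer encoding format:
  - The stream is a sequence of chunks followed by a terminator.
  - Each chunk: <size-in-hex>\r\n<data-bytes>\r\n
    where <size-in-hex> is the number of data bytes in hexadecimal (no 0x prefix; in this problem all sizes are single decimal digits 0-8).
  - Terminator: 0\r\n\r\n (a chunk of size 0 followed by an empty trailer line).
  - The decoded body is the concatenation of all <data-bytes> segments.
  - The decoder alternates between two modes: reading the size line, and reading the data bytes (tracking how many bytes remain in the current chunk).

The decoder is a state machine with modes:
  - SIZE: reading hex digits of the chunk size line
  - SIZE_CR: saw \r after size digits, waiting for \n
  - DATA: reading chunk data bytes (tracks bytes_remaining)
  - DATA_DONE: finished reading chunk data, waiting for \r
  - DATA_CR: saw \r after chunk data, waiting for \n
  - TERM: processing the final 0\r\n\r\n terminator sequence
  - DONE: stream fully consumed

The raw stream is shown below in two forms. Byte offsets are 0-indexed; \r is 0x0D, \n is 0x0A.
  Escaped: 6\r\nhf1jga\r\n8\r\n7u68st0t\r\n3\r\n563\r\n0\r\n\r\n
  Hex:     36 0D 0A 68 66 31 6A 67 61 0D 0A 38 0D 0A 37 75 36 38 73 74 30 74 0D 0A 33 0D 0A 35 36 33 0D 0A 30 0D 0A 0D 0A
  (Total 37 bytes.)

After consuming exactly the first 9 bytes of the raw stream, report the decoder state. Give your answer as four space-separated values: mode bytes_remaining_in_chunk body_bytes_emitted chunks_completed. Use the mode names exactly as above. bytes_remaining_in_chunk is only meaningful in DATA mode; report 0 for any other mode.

Answer: DATA_DONE 0 6 0

Derivation:
Byte 0 = '6': mode=SIZE remaining=0 emitted=0 chunks_done=0
Byte 1 = 0x0D: mode=SIZE_CR remaining=0 emitted=0 chunks_done=0
Byte 2 = 0x0A: mode=DATA remaining=6 emitted=0 chunks_done=0
Byte 3 = 'h': mode=DATA remaining=5 emitted=1 chunks_done=0
Byte 4 = 'f': mode=DATA remaining=4 emitted=2 chunks_done=0
Byte 5 = '1': mode=DATA remaining=3 emitted=3 chunks_done=0
Byte 6 = 'j': mode=DATA remaining=2 emitted=4 chunks_done=0
Byte 7 = 'g': mode=DATA remaining=1 emitted=5 chunks_done=0
Byte 8 = 'a': mode=DATA_DONE remaining=0 emitted=6 chunks_done=0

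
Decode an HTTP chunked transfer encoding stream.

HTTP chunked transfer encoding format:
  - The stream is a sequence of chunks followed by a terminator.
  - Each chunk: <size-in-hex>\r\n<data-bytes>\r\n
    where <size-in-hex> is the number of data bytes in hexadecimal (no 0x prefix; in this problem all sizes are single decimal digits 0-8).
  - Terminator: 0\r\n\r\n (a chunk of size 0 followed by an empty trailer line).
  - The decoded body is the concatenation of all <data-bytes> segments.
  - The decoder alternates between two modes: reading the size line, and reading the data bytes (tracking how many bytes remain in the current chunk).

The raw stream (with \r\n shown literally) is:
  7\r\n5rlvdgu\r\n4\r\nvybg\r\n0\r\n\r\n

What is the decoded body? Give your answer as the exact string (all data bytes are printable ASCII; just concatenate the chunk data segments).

Chunk 1: stream[0..1]='7' size=0x7=7, data at stream[3..10]='5rlvdgu' -> body[0..7], body so far='5rlvdgu'
Chunk 2: stream[12..13]='4' size=0x4=4, data at stream[15..19]='vybg' -> body[7..11], body so far='5rlvdguvybg'
Chunk 3: stream[21..22]='0' size=0 (terminator). Final body='5rlvdguvybg' (11 bytes)

Answer: 5rlvdguvybg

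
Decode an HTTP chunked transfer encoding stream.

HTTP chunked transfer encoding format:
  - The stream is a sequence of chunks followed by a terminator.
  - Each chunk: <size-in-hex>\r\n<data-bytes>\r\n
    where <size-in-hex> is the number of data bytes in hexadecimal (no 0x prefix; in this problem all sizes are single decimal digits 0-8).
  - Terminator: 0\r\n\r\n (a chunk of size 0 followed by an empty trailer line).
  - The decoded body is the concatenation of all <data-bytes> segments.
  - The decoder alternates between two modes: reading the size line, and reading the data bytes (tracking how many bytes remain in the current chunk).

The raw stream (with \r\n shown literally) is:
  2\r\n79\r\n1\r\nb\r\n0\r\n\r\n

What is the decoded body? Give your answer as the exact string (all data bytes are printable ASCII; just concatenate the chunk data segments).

Answer: 79b

Derivation:
Chunk 1: stream[0..1]='2' size=0x2=2, data at stream[3..5]='79' -> body[0..2], body so far='79'
Chunk 2: stream[7..8]='1' size=0x1=1, data at stream[10..11]='b' -> body[2..3], body so far='79b'
Chunk 3: stream[13..14]='0' size=0 (terminator). Final body='79b' (3 bytes)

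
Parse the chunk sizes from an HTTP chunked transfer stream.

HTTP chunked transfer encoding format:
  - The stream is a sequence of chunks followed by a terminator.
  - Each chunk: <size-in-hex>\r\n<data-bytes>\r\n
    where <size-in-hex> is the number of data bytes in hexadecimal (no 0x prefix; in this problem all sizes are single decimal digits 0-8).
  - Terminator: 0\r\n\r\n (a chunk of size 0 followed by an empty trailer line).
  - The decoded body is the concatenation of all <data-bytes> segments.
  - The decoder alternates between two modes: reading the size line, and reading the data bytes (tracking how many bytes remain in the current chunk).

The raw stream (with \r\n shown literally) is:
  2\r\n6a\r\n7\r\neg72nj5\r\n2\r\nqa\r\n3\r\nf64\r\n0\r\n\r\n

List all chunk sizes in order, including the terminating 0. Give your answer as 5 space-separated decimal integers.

Chunk 1: stream[0..1]='2' size=0x2=2, data at stream[3..5]='6a' -> body[0..2], body so far='6a'
Chunk 2: stream[7..8]='7' size=0x7=7, data at stream[10..17]='eg72nj5' -> body[2..9], body so far='6aeg72nj5'
Chunk 3: stream[19..20]='2' size=0x2=2, data at stream[22..24]='qa' -> body[9..11], body so far='6aeg72nj5qa'
Chunk 4: stream[26..27]='3' size=0x3=3, data at stream[29..32]='f64' -> body[11..14], body so far='6aeg72nj5qaf64'
Chunk 5: stream[34..35]='0' size=0 (terminator). Final body='6aeg72nj5qaf64' (14 bytes)

Answer: 2 7 2 3 0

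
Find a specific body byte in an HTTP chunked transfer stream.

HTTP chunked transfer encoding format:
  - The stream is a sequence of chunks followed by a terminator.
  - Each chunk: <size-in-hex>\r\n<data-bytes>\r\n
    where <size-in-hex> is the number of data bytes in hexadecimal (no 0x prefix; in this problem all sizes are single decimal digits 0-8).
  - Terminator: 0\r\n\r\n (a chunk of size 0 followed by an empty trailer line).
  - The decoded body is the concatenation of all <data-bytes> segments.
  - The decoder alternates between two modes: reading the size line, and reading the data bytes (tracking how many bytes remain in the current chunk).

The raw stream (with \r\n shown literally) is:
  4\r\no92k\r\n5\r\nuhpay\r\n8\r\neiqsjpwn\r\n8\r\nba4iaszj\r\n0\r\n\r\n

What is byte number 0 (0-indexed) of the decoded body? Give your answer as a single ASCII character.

Chunk 1: stream[0..1]='4' size=0x4=4, data at stream[3..7]='o92k' -> body[0..4], body so far='o92k'
Chunk 2: stream[9..10]='5' size=0x5=5, data at stream[12..17]='uhpay' -> body[4..9], body so far='o92kuhpay'
Chunk 3: stream[19..20]='8' size=0x8=8, data at stream[22..30]='eiqsjpwn' -> body[9..17], body so far='o92kuhpayeiqsjpwn'
Chunk 4: stream[32..33]='8' size=0x8=8, data at stream[35..43]='ba4iaszj' -> body[17..25], body so far='o92kuhpayeiqsjpwnba4iaszj'
Chunk 5: stream[45..46]='0' size=0 (terminator). Final body='o92kuhpayeiqsjpwnba4iaszj' (25 bytes)
Body byte 0 = 'o'

Answer: o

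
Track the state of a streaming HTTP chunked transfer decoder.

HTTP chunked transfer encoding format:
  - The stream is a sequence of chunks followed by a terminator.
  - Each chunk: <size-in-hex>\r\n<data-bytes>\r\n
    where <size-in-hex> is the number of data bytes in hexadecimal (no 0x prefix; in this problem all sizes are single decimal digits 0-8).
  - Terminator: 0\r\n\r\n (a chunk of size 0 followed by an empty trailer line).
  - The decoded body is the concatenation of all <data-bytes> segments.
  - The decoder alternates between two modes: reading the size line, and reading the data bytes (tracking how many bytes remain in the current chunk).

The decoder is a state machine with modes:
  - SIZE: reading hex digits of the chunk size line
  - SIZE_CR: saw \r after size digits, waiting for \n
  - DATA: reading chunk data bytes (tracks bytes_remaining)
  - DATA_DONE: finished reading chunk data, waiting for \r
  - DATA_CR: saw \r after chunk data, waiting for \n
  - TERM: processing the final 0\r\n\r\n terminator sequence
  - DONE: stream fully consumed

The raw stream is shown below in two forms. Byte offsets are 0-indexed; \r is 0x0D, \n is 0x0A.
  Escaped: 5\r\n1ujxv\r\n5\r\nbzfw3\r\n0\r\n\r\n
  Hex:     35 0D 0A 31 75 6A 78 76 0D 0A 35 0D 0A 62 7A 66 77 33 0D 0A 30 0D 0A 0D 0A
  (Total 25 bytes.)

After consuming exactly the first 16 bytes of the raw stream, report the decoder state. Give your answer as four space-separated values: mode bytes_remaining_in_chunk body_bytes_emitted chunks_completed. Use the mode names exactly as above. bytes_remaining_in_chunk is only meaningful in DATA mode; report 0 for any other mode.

Answer: DATA 2 8 1

Derivation:
Byte 0 = '5': mode=SIZE remaining=0 emitted=0 chunks_done=0
Byte 1 = 0x0D: mode=SIZE_CR remaining=0 emitted=0 chunks_done=0
Byte 2 = 0x0A: mode=DATA remaining=5 emitted=0 chunks_done=0
Byte 3 = '1': mode=DATA remaining=4 emitted=1 chunks_done=0
Byte 4 = 'u': mode=DATA remaining=3 emitted=2 chunks_done=0
Byte 5 = 'j': mode=DATA remaining=2 emitted=3 chunks_done=0
Byte 6 = 'x': mode=DATA remaining=1 emitted=4 chunks_done=0
Byte 7 = 'v': mode=DATA_DONE remaining=0 emitted=5 chunks_done=0
Byte 8 = 0x0D: mode=DATA_CR remaining=0 emitted=5 chunks_done=0
Byte 9 = 0x0A: mode=SIZE remaining=0 emitted=5 chunks_done=1
Byte 10 = '5': mode=SIZE remaining=0 emitted=5 chunks_done=1
Byte 11 = 0x0D: mode=SIZE_CR remaining=0 emitted=5 chunks_done=1
Byte 12 = 0x0A: mode=DATA remaining=5 emitted=5 chunks_done=1
Byte 13 = 'b': mode=DATA remaining=4 emitted=6 chunks_done=1
Byte 14 = 'z': mode=DATA remaining=3 emitted=7 chunks_done=1
Byte 15 = 'f': mode=DATA remaining=2 emitted=8 chunks_done=1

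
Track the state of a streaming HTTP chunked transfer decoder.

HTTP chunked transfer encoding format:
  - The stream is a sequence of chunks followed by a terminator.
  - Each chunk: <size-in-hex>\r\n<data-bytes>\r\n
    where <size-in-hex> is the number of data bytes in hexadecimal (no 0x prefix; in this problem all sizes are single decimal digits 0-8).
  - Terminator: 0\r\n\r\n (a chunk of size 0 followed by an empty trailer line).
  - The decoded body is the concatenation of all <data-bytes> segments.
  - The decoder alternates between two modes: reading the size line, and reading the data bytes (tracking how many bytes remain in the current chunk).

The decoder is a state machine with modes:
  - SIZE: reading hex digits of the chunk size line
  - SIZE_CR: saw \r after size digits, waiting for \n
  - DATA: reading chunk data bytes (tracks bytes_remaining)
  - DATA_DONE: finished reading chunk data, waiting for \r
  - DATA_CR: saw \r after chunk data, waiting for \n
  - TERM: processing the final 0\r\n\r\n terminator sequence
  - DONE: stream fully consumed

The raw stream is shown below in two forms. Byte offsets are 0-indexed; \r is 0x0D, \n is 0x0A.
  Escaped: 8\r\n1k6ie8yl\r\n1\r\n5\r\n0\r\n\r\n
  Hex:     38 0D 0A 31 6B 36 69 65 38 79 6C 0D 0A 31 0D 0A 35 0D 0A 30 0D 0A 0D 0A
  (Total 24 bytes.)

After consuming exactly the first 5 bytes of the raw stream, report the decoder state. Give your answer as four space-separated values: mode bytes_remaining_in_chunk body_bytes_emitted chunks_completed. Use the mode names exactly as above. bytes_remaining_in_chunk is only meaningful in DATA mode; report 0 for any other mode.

Answer: DATA 6 2 0

Derivation:
Byte 0 = '8': mode=SIZE remaining=0 emitted=0 chunks_done=0
Byte 1 = 0x0D: mode=SIZE_CR remaining=0 emitted=0 chunks_done=0
Byte 2 = 0x0A: mode=DATA remaining=8 emitted=0 chunks_done=0
Byte 3 = '1': mode=DATA remaining=7 emitted=1 chunks_done=0
Byte 4 = 'k': mode=DATA remaining=6 emitted=2 chunks_done=0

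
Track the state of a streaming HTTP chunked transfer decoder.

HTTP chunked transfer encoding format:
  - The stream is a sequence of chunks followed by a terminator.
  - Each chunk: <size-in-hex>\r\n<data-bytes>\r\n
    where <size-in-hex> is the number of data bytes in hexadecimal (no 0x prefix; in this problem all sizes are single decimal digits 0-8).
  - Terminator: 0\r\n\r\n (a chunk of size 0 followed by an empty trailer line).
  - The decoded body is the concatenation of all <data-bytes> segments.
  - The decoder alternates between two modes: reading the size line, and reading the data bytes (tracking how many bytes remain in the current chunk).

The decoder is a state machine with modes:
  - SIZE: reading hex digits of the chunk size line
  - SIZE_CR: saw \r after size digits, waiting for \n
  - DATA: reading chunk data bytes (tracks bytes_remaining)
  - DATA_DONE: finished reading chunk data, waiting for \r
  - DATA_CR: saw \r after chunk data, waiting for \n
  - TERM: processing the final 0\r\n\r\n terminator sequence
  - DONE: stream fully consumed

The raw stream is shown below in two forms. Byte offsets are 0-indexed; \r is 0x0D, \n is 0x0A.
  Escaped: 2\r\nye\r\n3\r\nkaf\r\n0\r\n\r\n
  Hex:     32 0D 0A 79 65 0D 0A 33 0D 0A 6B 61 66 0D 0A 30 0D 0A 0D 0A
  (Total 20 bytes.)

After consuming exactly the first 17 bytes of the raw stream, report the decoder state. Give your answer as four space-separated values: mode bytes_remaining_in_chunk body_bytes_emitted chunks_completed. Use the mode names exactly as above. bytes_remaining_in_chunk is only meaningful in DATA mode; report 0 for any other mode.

Byte 0 = '2': mode=SIZE remaining=0 emitted=0 chunks_done=0
Byte 1 = 0x0D: mode=SIZE_CR remaining=0 emitted=0 chunks_done=0
Byte 2 = 0x0A: mode=DATA remaining=2 emitted=0 chunks_done=0
Byte 3 = 'y': mode=DATA remaining=1 emitted=1 chunks_done=0
Byte 4 = 'e': mode=DATA_DONE remaining=0 emitted=2 chunks_done=0
Byte 5 = 0x0D: mode=DATA_CR remaining=0 emitted=2 chunks_done=0
Byte 6 = 0x0A: mode=SIZE remaining=0 emitted=2 chunks_done=1
Byte 7 = '3': mode=SIZE remaining=0 emitted=2 chunks_done=1
Byte 8 = 0x0D: mode=SIZE_CR remaining=0 emitted=2 chunks_done=1
Byte 9 = 0x0A: mode=DATA remaining=3 emitted=2 chunks_done=1
Byte 10 = 'k': mode=DATA remaining=2 emitted=3 chunks_done=1
Byte 11 = 'a': mode=DATA remaining=1 emitted=4 chunks_done=1
Byte 12 = 'f': mode=DATA_DONE remaining=0 emitted=5 chunks_done=1
Byte 13 = 0x0D: mode=DATA_CR remaining=0 emitted=5 chunks_done=1
Byte 14 = 0x0A: mode=SIZE remaining=0 emitted=5 chunks_done=2
Byte 15 = '0': mode=SIZE remaining=0 emitted=5 chunks_done=2
Byte 16 = 0x0D: mode=SIZE_CR remaining=0 emitted=5 chunks_done=2

Answer: SIZE_CR 0 5 2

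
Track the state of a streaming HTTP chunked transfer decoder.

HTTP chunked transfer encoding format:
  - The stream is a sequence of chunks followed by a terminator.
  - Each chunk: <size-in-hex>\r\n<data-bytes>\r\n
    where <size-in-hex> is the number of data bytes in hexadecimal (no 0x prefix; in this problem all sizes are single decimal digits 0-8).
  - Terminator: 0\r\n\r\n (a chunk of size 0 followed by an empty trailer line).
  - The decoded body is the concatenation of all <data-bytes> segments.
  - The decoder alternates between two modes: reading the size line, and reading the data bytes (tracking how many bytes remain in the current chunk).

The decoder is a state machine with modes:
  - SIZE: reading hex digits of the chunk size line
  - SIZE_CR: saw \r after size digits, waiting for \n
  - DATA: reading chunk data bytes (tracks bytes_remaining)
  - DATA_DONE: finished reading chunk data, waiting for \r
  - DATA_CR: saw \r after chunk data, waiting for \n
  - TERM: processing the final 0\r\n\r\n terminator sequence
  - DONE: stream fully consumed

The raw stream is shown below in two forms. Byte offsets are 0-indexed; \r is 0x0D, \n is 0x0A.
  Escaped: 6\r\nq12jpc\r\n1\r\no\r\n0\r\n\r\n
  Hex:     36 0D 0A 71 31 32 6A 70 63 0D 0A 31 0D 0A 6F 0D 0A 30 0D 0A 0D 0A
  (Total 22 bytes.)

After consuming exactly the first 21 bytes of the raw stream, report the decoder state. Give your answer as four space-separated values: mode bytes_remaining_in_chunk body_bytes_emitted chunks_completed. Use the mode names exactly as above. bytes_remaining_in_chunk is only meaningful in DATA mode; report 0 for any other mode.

Byte 0 = '6': mode=SIZE remaining=0 emitted=0 chunks_done=0
Byte 1 = 0x0D: mode=SIZE_CR remaining=0 emitted=0 chunks_done=0
Byte 2 = 0x0A: mode=DATA remaining=6 emitted=0 chunks_done=0
Byte 3 = 'q': mode=DATA remaining=5 emitted=1 chunks_done=0
Byte 4 = '1': mode=DATA remaining=4 emitted=2 chunks_done=0
Byte 5 = '2': mode=DATA remaining=3 emitted=3 chunks_done=0
Byte 6 = 'j': mode=DATA remaining=2 emitted=4 chunks_done=0
Byte 7 = 'p': mode=DATA remaining=1 emitted=5 chunks_done=0
Byte 8 = 'c': mode=DATA_DONE remaining=0 emitted=6 chunks_done=0
Byte 9 = 0x0D: mode=DATA_CR remaining=0 emitted=6 chunks_done=0
Byte 10 = 0x0A: mode=SIZE remaining=0 emitted=6 chunks_done=1
Byte 11 = '1': mode=SIZE remaining=0 emitted=6 chunks_done=1
Byte 12 = 0x0D: mode=SIZE_CR remaining=0 emitted=6 chunks_done=1
Byte 13 = 0x0A: mode=DATA remaining=1 emitted=6 chunks_done=1
Byte 14 = 'o': mode=DATA_DONE remaining=0 emitted=7 chunks_done=1
Byte 15 = 0x0D: mode=DATA_CR remaining=0 emitted=7 chunks_done=1
Byte 16 = 0x0A: mode=SIZE remaining=0 emitted=7 chunks_done=2
Byte 17 = '0': mode=SIZE remaining=0 emitted=7 chunks_done=2
Byte 18 = 0x0D: mode=SIZE_CR remaining=0 emitted=7 chunks_done=2
Byte 19 = 0x0A: mode=TERM remaining=0 emitted=7 chunks_done=2
Byte 20 = 0x0D: mode=TERM remaining=0 emitted=7 chunks_done=2

Answer: TERM 0 7 2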